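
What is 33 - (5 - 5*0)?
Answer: 28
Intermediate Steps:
33 - (5 - 5*0) = 33 - (5 + 0) = 33 - 1*5 = 33 - 5 = 28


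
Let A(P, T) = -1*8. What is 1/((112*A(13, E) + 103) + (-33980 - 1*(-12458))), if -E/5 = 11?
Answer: -1/22315 ≈ -4.4813e-5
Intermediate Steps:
E = -55 (E = -5*11 = -55)
A(P, T) = -8
1/((112*A(13, E) + 103) + (-33980 - 1*(-12458))) = 1/((112*(-8) + 103) + (-33980 - 1*(-12458))) = 1/((-896 + 103) + (-33980 + 12458)) = 1/(-793 - 21522) = 1/(-22315) = -1/22315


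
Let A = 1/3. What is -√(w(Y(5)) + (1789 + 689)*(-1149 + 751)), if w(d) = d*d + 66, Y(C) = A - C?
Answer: -I*√8875406/3 ≈ -993.05*I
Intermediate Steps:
A = ⅓ ≈ 0.33333
Y(C) = ⅓ - C
w(d) = 66 + d² (w(d) = d² + 66 = 66 + d²)
-√(w(Y(5)) + (1789 + 689)*(-1149 + 751)) = -√((66 + (⅓ - 1*5)²) + (1789 + 689)*(-1149 + 751)) = -√((66 + (⅓ - 5)²) + 2478*(-398)) = -√((66 + (-14/3)²) - 986244) = -√((66 + 196/9) - 986244) = -√(790/9 - 986244) = -√(-8875406/9) = -I*√8875406/3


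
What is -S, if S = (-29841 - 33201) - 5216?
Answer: 68258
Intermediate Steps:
S = -68258 (S = -63042 - 5216 = -68258)
-S = -1*(-68258) = 68258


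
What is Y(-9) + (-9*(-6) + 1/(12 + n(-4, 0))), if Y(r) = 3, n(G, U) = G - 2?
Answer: 343/6 ≈ 57.167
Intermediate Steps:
n(G, U) = -2 + G
Y(-9) + (-9*(-6) + 1/(12 + n(-4, 0))) = 3 + (-9*(-6) + 1/(12 + (-2 - 4))) = 3 + (54 + 1/(12 - 6)) = 3 + (54 + 1/6) = 3 + (54 + ⅙) = 3 + 325/6 = 343/6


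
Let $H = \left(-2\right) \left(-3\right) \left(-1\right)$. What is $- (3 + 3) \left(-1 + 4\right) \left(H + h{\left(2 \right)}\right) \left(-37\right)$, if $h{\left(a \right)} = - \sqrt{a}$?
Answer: $-3996 - 666 \sqrt{2} \approx -4937.9$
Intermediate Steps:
$H = -6$ ($H = 6 \left(-1\right) = -6$)
$- (3 + 3) \left(-1 + 4\right) \left(H + h{\left(2 \right)}\right) \left(-37\right) = - (3 + 3) \left(-1 + 4\right) \left(-6 - \sqrt{2}\right) \left(-37\right) = \left(-1\right) 6 \cdot 3 \left(-6 - \sqrt{2}\right) \left(-37\right) = - 6 \left(-18 - 3 \sqrt{2}\right) \left(-37\right) = \left(108 + 18 \sqrt{2}\right) \left(-37\right) = -3996 - 666 \sqrt{2}$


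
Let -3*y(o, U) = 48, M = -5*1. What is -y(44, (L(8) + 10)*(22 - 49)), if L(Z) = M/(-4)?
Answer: 16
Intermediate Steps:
M = -5
L(Z) = 5/4 (L(Z) = -5/(-4) = -5*(-¼) = 5/4)
y(o, U) = -16 (y(o, U) = -⅓*48 = -16)
-y(44, (L(8) + 10)*(22 - 49)) = -1*(-16) = 16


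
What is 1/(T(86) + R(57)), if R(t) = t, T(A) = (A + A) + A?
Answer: 1/315 ≈ 0.0031746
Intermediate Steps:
T(A) = 3*A (T(A) = 2*A + A = 3*A)
1/(T(86) + R(57)) = 1/(3*86 + 57) = 1/(258 + 57) = 1/315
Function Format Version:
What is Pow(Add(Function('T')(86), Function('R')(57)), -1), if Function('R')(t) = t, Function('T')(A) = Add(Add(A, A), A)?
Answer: Rational(1, 315) ≈ 0.0031746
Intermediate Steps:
Function('T')(A) = Mul(3, A) (Function('T')(A) = Add(Mul(2, A), A) = Mul(3, A))
Pow(Add(Function('T')(86), Function('R')(57)), -1) = Pow(Add(Mul(3, 86), 57), -1) = Pow(Add(258, 57), -1) = Pow(315, -1) = Rational(1, 315)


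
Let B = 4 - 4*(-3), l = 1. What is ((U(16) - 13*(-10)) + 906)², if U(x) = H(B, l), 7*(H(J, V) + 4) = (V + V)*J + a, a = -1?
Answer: 52635025/49 ≈ 1.0742e+6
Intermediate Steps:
B = 16 (B = 4 + 12 = 16)
H(J, V) = -29/7 + 2*J*V/7 (H(J, V) = -4 + ((V + V)*J - 1)/7 = -4 + ((2*V)*J - 1)/7 = -4 + (2*J*V - 1)/7 = -4 + (-1 + 2*J*V)/7 = -4 + (-⅐ + 2*J*V/7) = -29/7 + 2*J*V/7)
U(x) = 3/7 (U(x) = -29/7 + (2/7)*16*1 = -29/7 + 32/7 = 3/7)
((U(16) - 13*(-10)) + 906)² = ((3/7 - 13*(-10)) + 906)² = ((3/7 + 130) + 906)² = (913/7 + 906)² = (7255/7)² = 52635025/49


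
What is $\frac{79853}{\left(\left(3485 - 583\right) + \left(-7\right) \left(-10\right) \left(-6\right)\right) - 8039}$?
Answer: $- \frac{79853}{5557} \approx -14.37$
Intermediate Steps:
$\frac{79853}{\left(\left(3485 - 583\right) + \left(-7\right) \left(-10\right) \left(-6\right)\right) - 8039} = \frac{79853}{\left(2902 + 70 \left(-6\right)\right) - 8039} = \frac{79853}{\left(2902 - 420\right) - 8039} = \frac{79853}{2482 - 8039} = \frac{79853}{-5557} = 79853 \left(- \frac{1}{5557}\right) = - \frac{79853}{5557}$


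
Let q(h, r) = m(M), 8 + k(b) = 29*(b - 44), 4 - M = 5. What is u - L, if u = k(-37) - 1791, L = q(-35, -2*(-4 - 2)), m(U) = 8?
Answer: -4156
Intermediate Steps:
M = -1 (M = 4 - 1*5 = 4 - 5 = -1)
k(b) = -1284 + 29*b (k(b) = -8 + 29*(b - 44) = -8 + 29*(-44 + b) = -8 + (-1276 + 29*b) = -1284 + 29*b)
q(h, r) = 8
L = 8
u = -4148 (u = (-1284 + 29*(-37)) - 1791 = (-1284 - 1073) - 1791 = -2357 - 1791 = -4148)
u - L = -4148 - 1*8 = -4148 - 8 = -4156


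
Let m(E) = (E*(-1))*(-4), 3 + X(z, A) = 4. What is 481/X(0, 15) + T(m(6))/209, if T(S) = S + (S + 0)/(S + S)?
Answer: 201107/418 ≈ 481.12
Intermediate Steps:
X(z, A) = 1 (X(z, A) = -3 + 4 = 1)
m(E) = 4*E (m(E) = -E*(-4) = 4*E)
T(S) = ½ + S (T(S) = S + S/((2*S)) = S + S*(1/(2*S)) = S + ½ = ½ + S)
481/X(0, 15) + T(m(6))/209 = 481/1 + (½ + 4*6)/209 = 481*1 + (½ + 24)*(1/209) = 481 + (49/2)*(1/209) = 481 + 49/418 = 201107/418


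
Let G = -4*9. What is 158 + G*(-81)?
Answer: 3074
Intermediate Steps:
G = -36
158 + G*(-81) = 158 - 36*(-81) = 158 + 2916 = 3074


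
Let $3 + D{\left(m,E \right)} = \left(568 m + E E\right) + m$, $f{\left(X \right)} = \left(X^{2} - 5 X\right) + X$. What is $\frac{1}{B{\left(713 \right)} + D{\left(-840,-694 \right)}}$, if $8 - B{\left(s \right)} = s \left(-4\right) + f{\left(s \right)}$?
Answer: $- \frac{1}{498984} \approx -2.0041 \cdot 10^{-6}$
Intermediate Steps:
$f{\left(X \right)} = X^{2} - 4 X$
$D{\left(m,E \right)} = -3 + E^{2} + 569 m$ ($D{\left(m,E \right)} = -3 + \left(\left(568 m + E E\right) + m\right) = -3 + \left(\left(568 m + E^{2}\right) + m\right) = -3 + \left(\left(E^{2} + 568 m\right) + m\right) = -3 + \left(E^{2} + 569 m\right) = -3 + E^{2} + 569 m$)
$B{\left(s \right)} = 8 + 4 s - s \left(-4 + s\right)$ ($B{\left(s \right)} = 8 - \left(s \left(-4\right) + s \left(-4 + s\right)\right) = 8 - \left(- 4 s + s \left(-4 + s\right)\right) = 8 + 4 s - s \left(-4 + s\right)$)
$\frac{1}{B{\left(713 \right)} + D{\left(-840,-694 \right)}} = \frac{1}{\left(8 - 713^{2} + 8 \cdot 713\right) + \left(-3 + \left(-694\right)^{2} + 569 \left(-840\right)\right)} = \frac{1}{\left(8 - 508369 + 5704\right) - -3673} = \frac{1}{\left(8 - 508369 + 5704\right) + 3673} = \frac{1}{-502657 + 3673} = \frac{1}{-498984} = - \frac{1}{498984}$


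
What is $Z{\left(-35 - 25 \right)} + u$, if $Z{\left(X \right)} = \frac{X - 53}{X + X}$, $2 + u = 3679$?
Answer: $\frac{441353}{120} \approx 3677.9$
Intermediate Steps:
$u = 3677$ ($u = -2 + 3679 = 3677$)
$Z{\left(X \right)} = \frac{-53 + X}{2 X}$
$Z{\left(-35 - 25 \right)} + u = \frac{-53 - 60}{2 \left(-35 - 25\right)} + 3677 = \frac{-53 - 60}{2 \left(-60\right)} + 3677 = \frac{1}{2} \left(- \frac{1}{60}\right) \left(-113\right) + 3677 = \frac{113}{120} + 3677 = \frac{441353}{120}$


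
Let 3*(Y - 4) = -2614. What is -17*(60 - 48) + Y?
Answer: -3214/3 ≈ -1071.3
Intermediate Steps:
Y = -2602/3 (Y = 4 + (1/3)*(-2614) = 4 - 2614/3 = -2602/3 ≈ -867.33)
-17*(60 - 48) + Y = -17*(60 - 48) - 2602/3 = -17*12 - 2602/3 = -204 - 2602/3 = -3214/3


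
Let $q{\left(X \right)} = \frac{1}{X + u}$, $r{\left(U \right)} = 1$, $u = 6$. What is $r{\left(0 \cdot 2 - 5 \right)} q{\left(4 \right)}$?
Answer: $\frac{1}{10} \approx 0.1$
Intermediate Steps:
$q{\left(X \right)} = \frac{1}{6 + X}$ ($q{\left(X \right)} = \frac{1}{X + 6} = \frac{1}{6 + X}$)
$r{\left(0 \cdot 2 - 5 \right)} q{\left(4 \right)} = 1 \frac{1}{6 + 4} = 1 \cdot \frac{1}{10} = \frac{1}{10}$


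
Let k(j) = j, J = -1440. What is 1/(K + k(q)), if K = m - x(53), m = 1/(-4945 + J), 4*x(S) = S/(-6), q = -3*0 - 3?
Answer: -153240/121339 ≈ -1.2629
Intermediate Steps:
q = -3 (q = 0 - 3 = -3)
x(S) = -S/24 (x(S) = (S/(-6))/4 = (S*(-⅙))/4 = (-S/6)/4 = -S/24)
m = -1/6385 (m = 1/(-4945 - 1440) = 1/(-6385) = -1/6385 ≈ -0.00015662)
K = 338381/153240 (K = -1/6385 - (-1)*53/24 = -1/6385 - 1*(-53/24) = -1/6385 + 53/24 = 338381/153240 ≈ 2.2082)
1/(K + k(q)) = 1/(338381/153240 - 3) = 1/(-121339/153240) = -153240/121339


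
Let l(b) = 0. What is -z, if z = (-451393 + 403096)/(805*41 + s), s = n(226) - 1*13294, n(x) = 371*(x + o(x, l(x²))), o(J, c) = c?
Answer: 16099/34519 ≈ 0.46638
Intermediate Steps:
n(x) = 371*x (n(x) = 371*(x + 0) = 371*x)
s = 70552 (s = 371*226 - 1*13294 = 83846 - 13294 = 70552)
z = -16099/34519 (z = (-451393 + 403096)/(805*41 + 70552) = -48297/(33005 + 70552) = -48297/103557 = -48297*1/103557 = -16099/34519 ≈ -0.46638)
-z = -1*(-16099/34519) = 16099/34519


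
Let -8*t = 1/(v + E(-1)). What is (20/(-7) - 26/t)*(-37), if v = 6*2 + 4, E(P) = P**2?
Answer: -915084/7 ≈ -1.3073e+5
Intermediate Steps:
v = 16 (v = 12 + 4 = 16)
t = -1/136 (t = -1/(8*(16 + (-1)**2)) = -1/(8*(16 + 1)) = -1/8/17 = -1/8*1/17 = -1/136 ≈ -0.0073529)
(20/(-7) - 26/t)*(-37) = (20/(-7) - 26/(-1/136))*(-37) = (20*(-1/7) - 26*(-136))*(-37) = (-20/7 + 3536)*(-37) = (24732/7)*(-37) = -915084/7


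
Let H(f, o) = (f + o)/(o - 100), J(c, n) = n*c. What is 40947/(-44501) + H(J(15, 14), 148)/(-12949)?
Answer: -12733310551/13829842776 ≈ -0.92071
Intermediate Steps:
J(c, n) = c*n
H(f, o) = (f + o)/(-100 + o)
40947/(-44501) + H(J(15, 14), 148)/(-12949) = 40947/(-44501) + ((15*14 + 148)/(-100 + 148))/(-12949) = 40947*(-1/44501) + ((210 + 148)/48)*(-1/12949) = -40947/44501 + ((1/48)*358)*(-1/12949) = -40947/44501 + (179/24)*(-1/12949) = -40947/44501 - 179/310776 = -12733310551/13829842776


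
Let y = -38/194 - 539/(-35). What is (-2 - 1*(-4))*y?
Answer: 14748/485 ≈ 30.408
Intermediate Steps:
y = 7374/485 (y = -38*1/194 - 539*(-1/35) = -19/97 + 77/5 = 7374/485 ≈ 15.204)
(-2 - 1*(-4))*y = (-2 - 1*(-4))*(7374/485) = (-2 + 4)*(7374/485) = 2*(7374/485) = 14748/485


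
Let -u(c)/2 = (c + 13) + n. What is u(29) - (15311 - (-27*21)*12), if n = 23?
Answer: -22245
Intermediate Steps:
u(c) = -72 - 2*c (u(c) = -2*((c + 13) + 23) = -2*((13 + c) + 23) = -2*(36 + c) = -72 - 2*c)
u(29) - (15311 - (-27*21)*12) = (-72 - 2*29) - (15311 - (-27*21)*12) = (-72 - 58) - (15311 - (-567)*12) = -130 - (15311 - 1*(-6804)) = -130 - (15311 + 6804) = -130 - 1*22115 = -130 - 22115 = -22245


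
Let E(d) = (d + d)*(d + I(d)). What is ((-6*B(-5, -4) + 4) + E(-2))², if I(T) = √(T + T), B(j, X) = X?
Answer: 1232 - 576*I ≈ 1232.0 - 576.0*I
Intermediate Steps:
I(T) = √2*√T (I(T) = √(2*T) = √2*√T)
E(d) = 2*d*(d + √2*√d) (E(d) = (d + d)*(d + √2*√d) = (2*d)*(d + √2*√d) = 2*d*(d + √2*√d))
((-6*B(-5, -4) + 4) + E(-2))² = ((-6*(-4) + 4) + 2*(-2)*(-2 + √2*√(-2)))² = ((24 + 4) + 2*(-2)*(-2 + √2*(I*√2)))² = (28 + 2*(-2)*(-2 + 2*I))² = (28 + (8 - 8*I))² = (36 - 8*I)²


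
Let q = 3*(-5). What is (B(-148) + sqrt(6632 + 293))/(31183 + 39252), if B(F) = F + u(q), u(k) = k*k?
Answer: 77/70435 + sqrt(277)/14087 ≈ 0.0022747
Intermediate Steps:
q = -15
u(k) = k**2
B(F) = 225 + F (B(F) = F + (-15)**2 = F + 225 = 225 + F)
(B(-148) + sqrt(6632 + 293))/(31183 + 39252) = ((225 - 148) + sqrt(6632 + 293))/(31183 + 39252) = (77 + sqrt(6925))/70435 = (77 + 5*sqrt(277))*(1/70435) = 77/70435 + sqrt(277)/14087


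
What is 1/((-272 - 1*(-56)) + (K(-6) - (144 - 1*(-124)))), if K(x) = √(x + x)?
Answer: -121/58567 - I*√3/117134 ≈ -0.002066 - 1.4787e-5*I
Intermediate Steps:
K(x) = √2*√x (K(x) = √(2*x) = √2*√x)
1/((-272 - 1*(-56)) + (K(-6) - (144 - 1*(-124)))) = 1/((-272 - 1*(-56)) + (√2*√(-6) - (144 - 1*(-124)))) = 1/((-272 + 56) + (√2*(I*√6) - (144 + 124))) = 1/(-216 + (2*I*√3 - 1*268)) = 1/(-216 + (2*I*√3 - 268)) = 1/(-216 + (-268 + 2*I*√3)) = 1/(-484 + 2*I*√3)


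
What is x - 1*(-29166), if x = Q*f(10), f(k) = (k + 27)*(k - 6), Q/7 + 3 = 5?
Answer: 31238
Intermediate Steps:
Q = 14 (Q = -21 + 7*5 = -21 + 35 = 14)
f(k) = (-6 + k)*(27 + k) (f(k) = (27 + k)*(-6 + k) = (-6 + k)*(27 + k))
x = 2072 (x = 14*(-162 + 10² + 21*10) = 14*(-162 + 100 + 210) = 14*148 = 2072)
x - 1*(-29166) = 2072 - 1*(-29166) = 2072 + 29166 = 31238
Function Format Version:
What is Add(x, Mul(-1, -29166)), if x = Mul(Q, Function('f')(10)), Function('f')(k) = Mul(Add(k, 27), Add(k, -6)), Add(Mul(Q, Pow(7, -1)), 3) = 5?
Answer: 31238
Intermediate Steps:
Q = 14 (Q = Add(-21, Mul(7, 5)) = Add(-21, 35) = 14)
Function('f')(k) = Mul(Add(-6, k), Add(27, k)) (Function('f')(k) = Mul(Add(27, k), Add(-6, k)) = Mul(Add(-6, k), Add(27, k)))
x = 2072 (x = Mul(14, Add(-162, Pow(10, 2), Mul(21, 10))) = Mul(14, Add(-162, 100, 210)) = Mul(14, 148) = 2072)
Add(x, Mul(-1, -29166)) = Add(2072, Mul(-1, -29166)) = Add(2072, 29166) = 31238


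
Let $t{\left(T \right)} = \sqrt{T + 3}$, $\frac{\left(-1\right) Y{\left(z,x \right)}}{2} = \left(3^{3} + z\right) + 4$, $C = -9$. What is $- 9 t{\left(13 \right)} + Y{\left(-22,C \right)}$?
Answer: $-54$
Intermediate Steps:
$Y{\left(z,x \right)} = -62 - 2 z$ ($Y{\left(z,x \right)} = - 2 \left(\left(3^{3} + z\right) + 4\right) = - 2 \left(\left(27 + z\right) + 4\right) = - 2 \left(31 + z\right) = -62 - 2 z$)
$t{\left(T \right)} = \sqrt{3 + T}$
$- 9 t{\left(13 \right)} + Y{\left(-22,C \right)} = - 9 \sqrt{3 + 13} - 18 = - 9 \sqrt{16} + \left(-62 + 44\right) = \left(-9\right) 4 - 18 = -36 - 18 = -54$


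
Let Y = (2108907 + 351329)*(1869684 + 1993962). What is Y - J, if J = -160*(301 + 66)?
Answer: 9505481039176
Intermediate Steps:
Y = 9505480980456 (Y = 2460236*3863646 = 9505480980456)
J = -58720 (J = -160*367 = -58720)
Y - J = 9505480980456 - 1*(-58720) = 9505480980456 + 58720 = 9505481039176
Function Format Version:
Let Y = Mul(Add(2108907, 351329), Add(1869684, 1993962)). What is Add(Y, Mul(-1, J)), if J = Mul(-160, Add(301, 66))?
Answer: 9505481039176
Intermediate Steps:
Y = 9505480980456 (Y = Mul(2460236, 3863646) = 9505480980456)
J = -58720 (J = Mul(-160, 367) = -58720)
Add(Y, Mul(-1, J)) = Add(9505480980456, Mul(-1, -58720)) = Add(9505480980456, 58720) = 9505481039176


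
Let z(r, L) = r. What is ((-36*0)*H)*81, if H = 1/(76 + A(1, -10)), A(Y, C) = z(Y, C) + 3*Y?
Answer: 0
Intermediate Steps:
A(Y, C) = 4*Y (A(Y, C) = Y + 3*Y = 4*Y)
H = 1/80 (H = 1/(76 + 4*1) = 1/(76 + 4) = 1/80 ≈ 0.012500)
((-36*0)*H)*81 = (-36*0*(1/80))*81 = (0*(1/80))*81 = 0*81 = 0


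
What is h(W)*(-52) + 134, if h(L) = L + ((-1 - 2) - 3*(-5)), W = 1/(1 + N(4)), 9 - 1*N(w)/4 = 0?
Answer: -18182/37 ≈ -491.41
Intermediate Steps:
N(w) = 36 (N(w) = 36 - 4*0 = 36 + 0 = 36)
W = 1/37 (W = 1/(1 + 36) = 1/37 ≈ 0.027027)
h(L) = 12 + L (h(L) = L + (-3 + 15) = L + 12 = 12 + L)
h(W)*(-52) + 134 = (12 + 1/37)*(-52) + 134 = (445/37)*(-52) + 134 = -23140/37 + 134 = -18182/37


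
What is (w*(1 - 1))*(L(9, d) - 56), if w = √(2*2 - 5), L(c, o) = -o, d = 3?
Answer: 0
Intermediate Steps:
w = I (w = √(4 - 5) = √(-1) = I ≈ 1.0*I)
(w*(1 - 1))*(L(9, d) - 56) = (I*(1 - 1))*(-1*3 - 56) = (I*0)*(-3 - 56) = 0*(-59) = 0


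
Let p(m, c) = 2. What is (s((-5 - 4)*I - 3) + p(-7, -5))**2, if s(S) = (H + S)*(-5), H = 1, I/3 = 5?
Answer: 471969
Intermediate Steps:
I = 15 (I = 3*5 = 15)
s(S) = -5 - 5*S (s(S) = (1 + S)*(-5) = -5 - 5*S)
(s((-5 - 4)*I - 3) + p(-7, -5))**2 = ((-5 - 5*((-5 - 4)*15 - 3)) + 2)**2 = ((-5 - 5*(-9*15 - 3)) + 2)**2 = ((-5 - 5*(-135 - 3)) + 2)**2 = ((-5 - 5*(-138)) + 2)**2 = ((-5 + 690) + 2)**2 = (685 + 2)**2 = 687**2 = 471969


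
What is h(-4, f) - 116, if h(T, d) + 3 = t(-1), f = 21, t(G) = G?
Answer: -120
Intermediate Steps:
h(T, d) = -4 (h(T, d) = -3 - 1 = -4)
h(-4, f) - 116 = -4 - 116 = -120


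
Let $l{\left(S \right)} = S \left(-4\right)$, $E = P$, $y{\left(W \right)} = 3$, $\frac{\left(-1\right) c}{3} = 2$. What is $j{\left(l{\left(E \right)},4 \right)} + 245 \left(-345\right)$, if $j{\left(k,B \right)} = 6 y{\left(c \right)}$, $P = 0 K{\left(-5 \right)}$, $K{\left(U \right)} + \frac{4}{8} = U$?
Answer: $-84507$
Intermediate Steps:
$c = -6$ ($c = \left(-3\right) 2 = -6$)
$K{\left(U \right)} = - \frac{1}{2} + U$
$P = 0$ ($P = 0 \left(- \frac{1}{2} - 5\right) = 0 \left(- \frac{11}{2}\right) = 0$)
$E = 0$
$l{\left(S \right)} = - 4 S$
$j{\left(k,B \right)} = 18$ ($j{\left(k,B \right)} = 6 \cdot 3 = 18$)
$j{\left(l{\left(E \right)},4 \right)} + 245 \left(-345\right) = 18 + 245 \left(-345\right) = 18 - 84525 = -84507$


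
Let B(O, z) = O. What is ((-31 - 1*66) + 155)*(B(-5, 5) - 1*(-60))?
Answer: 3190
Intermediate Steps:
((-31 - 1*66) + 155)*(B(-5, 5) - 1*(-60)) = ((-31 - 1*66) + 155)*(-5 - 1*(-60)) = ((-31 - 66) + 155)*(-5 + 60) = (-97 + 155)*55 = 58*55 = 3190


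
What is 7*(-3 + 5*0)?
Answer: -21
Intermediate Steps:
7*(-3 + 5*0) = 7*(-3 + 0) = 7*(-3) = -21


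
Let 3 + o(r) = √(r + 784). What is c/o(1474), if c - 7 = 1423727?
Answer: 328554/173 + 109518*√2258/173 ≈ 31981.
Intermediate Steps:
c = 1423734 (c = 7 + 1423727 = 1423734)
o(r) = -3 + √(784 + r) (o(r) = -3 + √(r + 784) = -3 + √(784 + r))
c/o(1474) = 1423734/(-3 + √(784 + 1474)) = 1423734/(-3 + √2258)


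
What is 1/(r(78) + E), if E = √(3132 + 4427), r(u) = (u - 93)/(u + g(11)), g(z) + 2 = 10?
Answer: 1290/55906139 + 7396*√7559/55906139 ≈ 0.011525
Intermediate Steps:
g(z) = 8 (g(z) = -2 + 10 = 8)
r(u) = (-93 + u)/(8 + u) (r(u) = (u - 93)/(u + 8) = (-93 + u)/(8 + u))
E = √7559 ≈ 86.943
1/(r(78) + E) = 1/((-93 + 78)/(8 + 78) + √7559) = 1/(-15/86 + √7559)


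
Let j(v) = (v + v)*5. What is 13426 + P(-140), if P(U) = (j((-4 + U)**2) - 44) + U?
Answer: 220602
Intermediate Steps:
j(v) = 10*v (j(v) = (2*v)*5 = 10*v)
P(U) = -44 + U + 10*(-4 + U)**2 (P(U) = (10*(-4 + U)**2 - 44) + U = (-44 + 10*(-4 + U)**2) + U = -44 + U + 10*(-4 + U)**2)
13426 + P(-140) = 13426 + (-44 - 140 + 10*(-4 - 140)**2) = 13426 + (-44 - 140 + 10*(-144)**2) = 13426 + (-44 - 140 + 10*20736) = 13426 + (-44 - 140 + 207360) = 13426 + 207176 = 220602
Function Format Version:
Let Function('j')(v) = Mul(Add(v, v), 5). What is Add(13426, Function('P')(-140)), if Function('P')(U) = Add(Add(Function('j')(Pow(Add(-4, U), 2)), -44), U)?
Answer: 220602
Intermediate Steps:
Function('j')(v) = Mul(10, v) (Function('j')(v) = Mul(Mul(2, v), 5) = Mul(10, v))
Function('P')(U) = Add(-44, U, Mul(10, Pow(Add(-4, U), 2))) (Function('P')(U) = Add(Add(Mul(10, Pow(Add(-4, U), 2)), -44), U) = Add(Add(-44, Mul(10, Pow(Add(-4, U), 2))), U) = Add(-44, U, Mul(10, Pow(Add(-4, U), 2))))
Add(13426, Function('P')(-140)) = Add(13426, Add(-44, -140, Mul(10, Pow(Add(-4, -140), 2)))) = Add(13426, Add(-44, -140, Mul(10, Pow(-144, 2)))) = Add(13426, Add(-44, -140, Mul(10, 20736))) = Add(13426, Add(-44, -140, 207360)) = Add(13426, 207176) = 220602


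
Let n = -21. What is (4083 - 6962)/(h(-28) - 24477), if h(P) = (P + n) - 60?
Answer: 2879/24586 ≈ 0.11710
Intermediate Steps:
h(P) = -81 + P (h(P) = (P - 21) - 60 = (-21 + P) - 60 = -81 + P)
(4083 - 6962)/(h(-28) - 24477) = (4083 - 6962)/((-81 - 28) - 24477) = -2879/(-109 - 24477) = -2879/(-24586) = -2879*(-1/24586) = 2879/24586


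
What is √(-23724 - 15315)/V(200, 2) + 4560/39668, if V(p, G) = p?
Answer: 1140/9917 + 13*I*√231/200 ≈ 0.11495 + 0.98791*I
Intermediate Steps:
√(-23724 - 15315)/V(200, 2) + 4560/39668 = √(-23724 - 15315)/200 + 4560/39668 = √(-39039)*(1/200) + 4560*(1/39668) = (13*I*√231)*(1/200) + 1140/9917 = 13*I*√231/200 + 1140/9917 = 1140/9917 + 13*I*√231/200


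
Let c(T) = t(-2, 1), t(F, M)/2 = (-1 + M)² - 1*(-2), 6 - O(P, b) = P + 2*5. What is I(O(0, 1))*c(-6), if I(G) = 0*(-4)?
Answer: 0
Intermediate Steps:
O(P, b) = -4 - P (O(P, b) = 6 - (P + 2*5) = 6 - (P + 10) = 6 - (10 + P) = 6 + (-10 - P) = -4 - P)
I(G) = 0
t(F, M) = 4 + 2*(-1 + M)² (t(F, M) = 2*((-1 + M)² - 1*(-2)) = 2*((-1 + M)² + 2) = 2*(2 + (-1 + M)²) = 4 + 2*(-1 + M)²)
c(T) = 4 (c(T) = 4 + 2*(-1 + 1)² = 4 + 2*0² = 4 + 2*0 = 4 + 0 = 4)
I(O(0, 1))*c(-6) = 0*4 = 0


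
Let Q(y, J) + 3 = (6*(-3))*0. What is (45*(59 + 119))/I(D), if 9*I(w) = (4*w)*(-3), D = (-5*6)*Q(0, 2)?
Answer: -267/4 ≈ -66.750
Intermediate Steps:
Q(y, J) = -3 (Q(y, J) = -3 + (6*(-3))*0 = -3 - 18*0 = -3 + 0 = -3)
D = 90 (D = -5*6*(-3) = -30*(-3) = 90)
I(w) = -4*w/3 (I(w) = ((4*w)*(-3))/9 = (-12*w)/9 = -4*w/3)
(45*(59 + 119))/I(D) = (45*(59 + 119))/((-4/3*90)) = (45*178)/(-120) = 8010*(-1/120) = -267/4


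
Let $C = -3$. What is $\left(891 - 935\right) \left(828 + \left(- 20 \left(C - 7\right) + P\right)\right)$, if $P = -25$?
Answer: $-44132$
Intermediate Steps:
$\left(891 - 935\right) \left(828 + \left(- 20 \left(C - 7\right) + P\right)\right) = \left(891 - 935\right) \left(828 - \left(25 + 20 \left(-3 - 7\right)\right)\right) = - 44 \left(828 - -175\right) = - 44 \left(828 + \left(200 - 25\right)\right) = - 44 \left(828 + 175\right) = \left(-44\right) 1003 = -44132$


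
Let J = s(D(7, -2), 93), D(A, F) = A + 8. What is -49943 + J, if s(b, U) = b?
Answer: -49928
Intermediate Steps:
D(A, F) = 8 + A
J = 15 (J = 8 + 7 = 15)
-49943 + J = -49943 + 15 = -49928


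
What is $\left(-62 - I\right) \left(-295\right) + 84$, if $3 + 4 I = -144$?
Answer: $\frac{30131}{4} \approx 7532.8$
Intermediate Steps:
$I = - \frac{147}{4}$ ($I = - \frac{3}{4} + \frac{1}{4} \left(-144\right) = - \frac{3}{4} - 36 = - \frac{147}{4} \approx -36.75$)
$\left(-62 - I\right) \left(-295\right) + 84 = \left(-62 - - \frac{147}{4}\right) \left(-295\right) + 84 = \left(-62 + \frac{147}{4}\right) \left(-295\right) + 84 = \left(- \frac{101}{4}\right) \left(-295\right) + 84 = \frac{29795}{4} + 84 = \frac{30131}{4}$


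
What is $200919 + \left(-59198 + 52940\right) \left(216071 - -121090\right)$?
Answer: $-2109752619$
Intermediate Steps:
$200919 + \left(-59198 + 52940\right) \left(216071 - -121090\right) = 200919 - 6258 \left(216071 + \left(-4800 + 125890\right)\right) = 200919 - 6258 \left(216071 + 121090\right) = 200919 - 2109953538 = -2109752619$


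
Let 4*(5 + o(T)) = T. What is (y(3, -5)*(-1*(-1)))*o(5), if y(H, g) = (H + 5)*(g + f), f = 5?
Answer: 0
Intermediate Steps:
y(H, g) = (5 + H)*(5 + g) (y(H, g) = (H + 5)*(g + 5) = (5 + H)*(5 + g))
o(T) = -5 + T/4
(y(3, -5)*(-1*(-1)))*o(5) = ((25 + 5*3 + 5*(-5) + 3*(-5))*(-1*(-1)))*(-5 + (1/4)*5) = ((25 + 15 - 25 - 15)*1)*(-5 + 5/4) = (0*1)*(-15/4) = 0*(-15/4) = 0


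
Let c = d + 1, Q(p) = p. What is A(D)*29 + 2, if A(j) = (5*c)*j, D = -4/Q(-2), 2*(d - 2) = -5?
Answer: 147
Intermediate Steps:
d = -1/2 (d = 2 + (1/2)*(-5) = 2 - 5/2 = -1/2 ≈ -0.50000)
c = 1/2 (c = -1/2 + 1 = 1/2 ≈ 0.50000)
D = 2 (D = -4/(-2) = -4*(-1/2) = 2)
A(j) = 5*j/2 (A(j) = (5*(1/2))*j = 5*j/2)
A(D)*29 + 2 = ((5/2)*2)*29 + 2 = 5*29 + 2 = 145 + 2 = 147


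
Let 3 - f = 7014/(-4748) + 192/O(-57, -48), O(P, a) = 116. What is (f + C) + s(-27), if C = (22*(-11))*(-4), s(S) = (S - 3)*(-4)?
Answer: 75098737/68846 ≈ 1090.8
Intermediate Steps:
s(S) = 12 - 4*S (s(S) = (-3 + S)*(-4) = 12 - 4*S)
f = 194289/68846 (f = 3 - (7014/(-4748) + 192/116) = 3 - (7014*(-1/4748) + 192*(1/116)) = 3 - (-3507/2374 + 48/29) = 3 - 1*12249/68846 = 3 - 12249/68846 = 194289/68846 ≈ 2.8221)
C = 968 (C = -242*(-4) = 968)
(f + C) + s(-27) = (194289/68846 + 968) + (12 - 4*(-27)) = 66837217/68846 + (12 + 108) = 66837217/68846 + 120 = 75098737/68846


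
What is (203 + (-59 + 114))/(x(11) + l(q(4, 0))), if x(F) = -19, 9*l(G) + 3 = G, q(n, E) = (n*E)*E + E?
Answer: -387/29 ≈ -13.345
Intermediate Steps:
q(n, E) = E + n*E² (q(n, E) = (E*n)*E + E = n*E² + E = E + n*E²)
l(G) = -⅓ + G/9
(203 + (-59 + 114))/(x(11) + l(q(4, 0))) = (203 + (-59 + 114))/(-19 + (-⅓ + (0*(1 + 0*4))/9)) = (203 + 55)/(-19 + (-⅓ + (0*(1 + 0))/9)) = 258/(-19 + (-⅓ + (0*1)/9)) = 258/(-19 + (-⅓ + (⅑)*0)) = 258/(-19 + (-⅓ + 0)) = 258/(-19 - ⅓) = 258/(-58/3) = 258*(-3/58) = -387/29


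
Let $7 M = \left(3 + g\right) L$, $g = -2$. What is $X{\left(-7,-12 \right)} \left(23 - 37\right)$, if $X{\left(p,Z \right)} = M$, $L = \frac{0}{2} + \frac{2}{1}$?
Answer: $-4$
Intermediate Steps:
$L = 2$ ($L = 0 \cdot \frac{1}{2} + 2 \cdot 1 = 0 + 2 = 2$)
$M = \frac{2}{7}$ ($M = \frac{\left(3 - 2\right) 2}{7} = \frac{1 \cdot 2}{7} = \frac{1}{7} \cdot 2 = \frac{2}{7} \approx 0.28571$)
$X{\left(p,Z \right)} = \frac{2}{7}$
$X{\left(-7,-12 \right)} \left(23 - 37\right) = \frac{2 \left(23 - 37\right)}{7} = \frac{2}{7} \left(-14\right) = -4$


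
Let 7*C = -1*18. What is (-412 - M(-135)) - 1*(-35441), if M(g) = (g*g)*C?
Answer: 573253/7 ≈ 81893.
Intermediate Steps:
C = -18/7 (C = (-1*18)/7 = (1/7)*(-18) = -18/7 ≈ -2.5714)
M(g) = -18*g**2/7 (M(g) = (g*g)*(-18/7) = g**2*(-18/7) = -18*g**2/7)
(-412 - M(-135)) - 1*(-35441) = (-412 - (-18)*(-135)**2/7) - 1*(-35441) = (-412 - (-18)*18225/7) + 35441 = (-412 - 1*(-328050/7)) + 35441 = (-412 + 328050/7) + 35441 = 325166/7 + 35441 = 573253/7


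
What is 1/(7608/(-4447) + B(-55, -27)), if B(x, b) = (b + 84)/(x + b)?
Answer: -364654/877335 ≈ -0.41564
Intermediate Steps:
B(x, b) = (84 + b)/(b + x)
1/(7608/(-4447) + B(-55, -27)) = 1/(7608/(-4447) + (84 - 27)/(-27 - 55)) = 1/(7608*(-1/4447) + 57/(-82)) = 1/(-7608/4447 - 1/82*57) = 1/(-7608/4447 - 57/82) = 1/(-877335/364654) = -364654/877335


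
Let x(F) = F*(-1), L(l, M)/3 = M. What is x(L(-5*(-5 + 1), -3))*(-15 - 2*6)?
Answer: -243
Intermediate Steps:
L(l, M) = 3*M
x(F) = -F
x(L(-5*(-5 + 1), -3))*(-15 - 2*6) = (-3*(-3))*(-15 - 2*6) = (-1*(-9))*(-15 - 12) = 9*(-27) = -243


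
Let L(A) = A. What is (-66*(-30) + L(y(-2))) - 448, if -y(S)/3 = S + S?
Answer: 1544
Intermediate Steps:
y(S) = -6*S (y(S) = -3*(S + S) = -6*S)
(-66*(-30) + L(y(-2))) - 448 = (-66*(-30) - 6*(-2)) - 448 = (1980 + 12) - 448 = 1992 - 448 = 1544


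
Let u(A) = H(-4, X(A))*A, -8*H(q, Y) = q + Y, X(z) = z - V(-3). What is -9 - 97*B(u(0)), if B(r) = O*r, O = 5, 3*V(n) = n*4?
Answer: -9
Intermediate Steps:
V(n) = 4*n/3 (V(n) = (n*4)/3 = (4*n)/3 = 4*n/3)
X(z) = 4 + z (X(z) = z - 4*(-3)/3 = z - 1*(-4) = z + 4 = 4 + z)
H(q, Y) = -Y/8 - q/8 (H(q, Y) = -(q + Y)/8 = -(Y + q)/8 = -Y/8 - q/8)
u(A) = -A²/8 (u(A) = (-(4 + A)/8 - ⅛*(-4))*A = ((-½ - A/8) + ½)*A = (-A/8)*A = -A²/8)
B(r) = 5*r
-9 - 97*B(u(0)) = -9 - 485*(-⅛*0²) = -9 - 485*(-⅛*0) = -9 - 485*0 = -9 - 97*0 = -9 + 0 = -9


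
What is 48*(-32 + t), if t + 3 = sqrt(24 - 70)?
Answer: -1680 + 48*I*sqrt(46) ≈ -1680.0 + 325.55*I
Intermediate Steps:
t = -3 + I*sqrt(46) (t = -3 + sqrt(24 - 70) = -3 + sqrt(-46) = -3 + I*sqrt(46) ≈ -3.0 + 6.7823*I)
48*(-32 + t) = 48*(-32 + (-3 + I*sqrt(46))) = 48*(-35 + I*sqrt(46)) = -1680 + 48*I*sqrt(46)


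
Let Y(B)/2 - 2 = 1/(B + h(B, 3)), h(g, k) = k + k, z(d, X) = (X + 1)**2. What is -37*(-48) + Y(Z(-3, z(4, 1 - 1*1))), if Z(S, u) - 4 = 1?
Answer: 19582/11 ≈ 1780.2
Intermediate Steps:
z(d, X) = (1 + X)**2
h(g, k) = 2*k
Z(S, u) = 5 (Z(S, u) = 4 + 1 = 5)
Y(B) = 4 + 2/(6 + B) (Y(B) = 4 + 2/(B + 2*3) = 4 + 2/(B + 6) = 4 + 2/(6 + B))
-37*(-48) + Y(Z(-3, z(4, 1 - 1*1))) = -37*(-48) + 2*(13 + 2*5)/(6 + 5) = 1776 + 2*(13 + 10)/11 = 1776 + 2*(1/11)*23 = 1776 + 46/11 = 19582/11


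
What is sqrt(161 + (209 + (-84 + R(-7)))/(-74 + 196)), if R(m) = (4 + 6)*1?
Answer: sqrt(2412794)/122 ≈ 12.732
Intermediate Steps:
R(m) = 10 (R(m) = 10*1 = 10)
sqrt(161 + (209 + (-84 + R(-7)))/(-74 + 196)) = sqrt(161 + (209 + (-84 + 10))/(-74 + 196)) = sqrt(161 + (209 - 74)/122) = sqrt(161 + 135*(1/122)) = sqrt(161 + 135/122) = sqrt(19777/122) = sqrt(2412794)/122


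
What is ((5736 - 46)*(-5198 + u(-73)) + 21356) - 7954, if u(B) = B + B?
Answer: -30393958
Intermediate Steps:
u(B) = 2*B
((5736 - 46)*(-5198 + u(-73)) + 21356) - 7954 = ((5736 - 46)*(-5198 + 2*(-73)) + 21356) - 7954 = (5690*(-5198 - 146) + 21356) - 7954 = (5690*(-5344) + 21356) - 7954 = (-30407360 + 21356) - 7954 = -30386004 - 7954 = -30393958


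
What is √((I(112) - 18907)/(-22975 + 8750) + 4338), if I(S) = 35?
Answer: √35122618618/2845 ≈ 65.874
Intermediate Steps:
√((I(112) - 18907)/(-22975 + 8750) + 4338) = √((35 - 18907)/(-22975 + 8750) + 4338) = √(-18872/(-14225) + 4338) = √(-18872*(-1/14225) + 4338) = √(18872/14225 + 4338) = √(61726922/14225) = √35122618618/2845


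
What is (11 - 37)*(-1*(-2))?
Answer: -52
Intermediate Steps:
(11 - 37)*(-1*(-2)) = -26*2 = -52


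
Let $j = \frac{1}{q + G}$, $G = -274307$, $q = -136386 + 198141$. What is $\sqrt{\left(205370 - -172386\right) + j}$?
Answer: $\frac{3 \sqrt{17842842958}}{652} \approx 614.62$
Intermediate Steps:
$q = 61755$
$j = - \frac{1}{212552}$ ($j = \frac{1}{61755 - 274307} = \frac{1}{-212552} = - \frac{1}{212552} \approx -4.7047 \cdot 10^{-6}$)
$\sqrt{\left(205370 - -172386\right) + j} = \sqrt{\left(205370 - -172386\right) - \frac{1}{212552}} = \sqrt{\left(205370 + 172386\right) - \frac{1}{212552}} = \sqrt{377756 - \frac{1}{212552}} = \sqrt{\frac{80292793311}{212552}} = \frac{3 \sqrt{17842842958}}{652}$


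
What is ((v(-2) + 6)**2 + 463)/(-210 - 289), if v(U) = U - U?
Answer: -1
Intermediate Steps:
v(U) = 0
((v(-2) + 6)**2 + 463)/(-210 - 289) = ((0 + 6)**2 + 463)/(-210 - 289) = (6**2 + 463)/(-499) = (36 + 463)*(-1/499) = 499*(-1/499) = -1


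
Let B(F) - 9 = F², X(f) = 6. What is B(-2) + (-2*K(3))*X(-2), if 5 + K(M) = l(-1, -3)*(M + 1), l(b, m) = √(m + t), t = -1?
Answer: 73 - 96*I ≈ 73.0 - 96.0*I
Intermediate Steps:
l(b, m) = √(-1 + m) (l(b, m) = √(m - 1) = √(-1 + m))
K(M) = -5 + 2*I*(1 + M) (K(M) = -5 + √(-1 - 3)*(M + 1) = -5 + √(-4)*(1 + M) = -5 + (2*I)*(1 + M) = -5 + 2*I*(1 + M))
B(F) = 9 + F²
B(-2) + (-2*K(3))*X(-2) = (9 + (-2)²) - 2*(-5 + 2*I + 2*I*3)*6 = (9 + 4) - 2*(-5 + 2*I + 6*I)*6 = 13 - 2*(-5 + 8*I)*6 = 13 + (10 - 16*I)*6 = 13 + (60 - 96*I) = 73 - 96*I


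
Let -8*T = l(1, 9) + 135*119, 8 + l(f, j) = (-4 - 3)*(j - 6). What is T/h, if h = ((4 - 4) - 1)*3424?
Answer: 4009/6848 ≈ 0.58543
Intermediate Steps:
l(f, j) = 34 - 7*j (l(f, j) = -8 + (-4 - 3)*(j - 6) = -8 - 7*(-6 + j) = -8 + (42 - 7*j) = 34 - 7*j)
h = -3424 (h = (0 - 1)*3424 = -1*3424 = -3424)
T = -4009/2 (T = -((34 - 7*9) + 135*119)/8 = -((34 - 63) + 16065)/8 = -(-29 + 16065)/8 = -⅛*16036 = -4009/2 ≈ -2004.5)
T/h = -4009/2/(-3424) = -4009/2*(-1/3424) = 4009/6848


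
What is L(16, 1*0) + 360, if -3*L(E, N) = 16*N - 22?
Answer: 1102/3 ≈ 367.33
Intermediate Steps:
L(E, N) = 22/3 - 16*N/3 (L(E, N) = -(16*N - 22)/3 = -(-22 + 16*N)/3 = 22/3 - 16*N/3)
L(16, 1*0) + 360 = (22/3 - 16*0/3) + 360 = (22/3 - 16/3*0) + 360 = (22/3 + 0) + 360 = 22/3 + 360 = 1102/3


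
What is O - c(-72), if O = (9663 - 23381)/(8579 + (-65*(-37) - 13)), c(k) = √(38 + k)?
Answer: -13718/10971 - I*√34 ≈ -1.2504 - 5.831*I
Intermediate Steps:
O = -13718/10971 (O = -13718/(8579 + (2405 - 13)) = -13718/(8579 + 2392) = -13718/10971 ≈ -1.2504)
O - c(-72) = -13718/10971 - √(38 - 72) = -13718/10971 - √(-34) = -13718/10971 - I*√34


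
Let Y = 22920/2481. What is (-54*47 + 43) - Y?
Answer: -2071005/827 ≈ -2504.2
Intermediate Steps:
Y = 7640/827 (Y = 22920*(1/2481) = 7640/827 ≈ 9.2382)
(-54*47 + 43) - Y = (-54*47 + 43) - 1*7640/827 = (-2538 + 43) - 7640/827 = -2495 - 7640/827 = -2071005/827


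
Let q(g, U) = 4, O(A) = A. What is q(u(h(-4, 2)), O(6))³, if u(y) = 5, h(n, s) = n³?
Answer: 64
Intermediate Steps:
q(u(h(-4, 2)), O(6))³ = 4³ = 64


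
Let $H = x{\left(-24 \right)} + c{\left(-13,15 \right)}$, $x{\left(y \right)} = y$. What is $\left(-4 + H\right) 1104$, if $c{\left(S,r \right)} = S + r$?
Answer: $-28704$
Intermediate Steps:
$H = -22$ ($H = -24 + \left(-13 + 15\right) = -24 + 2 = -22$)
$\left(-4 + H\right) 1104 = \left(-4 - 22\right) 1104 = \left(-26\right) 1104 = -28704$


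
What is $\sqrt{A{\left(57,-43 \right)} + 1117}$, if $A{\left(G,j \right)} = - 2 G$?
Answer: $\sqrt{1003} \approx 31.67$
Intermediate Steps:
$\sqrt{A{\left(57,-43 \right)} + 1117} = \sqrt{\left(-2\right) 57 + 1117} = \sqrt{-114 + 1117} = \sqrt{1003}$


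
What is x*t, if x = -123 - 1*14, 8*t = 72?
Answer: -1233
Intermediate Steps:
t = 9 (t = (1/8)*72 = 9)
x = -137 (x = -123 - 14 = -137)
x*t = -137*9 = -1233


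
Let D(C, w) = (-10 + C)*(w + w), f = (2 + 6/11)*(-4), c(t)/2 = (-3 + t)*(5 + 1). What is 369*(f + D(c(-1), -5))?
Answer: 2312892/11 ≈ 2.1026e+5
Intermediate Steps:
c(t) = -36 + 12*t (c(t) = 2*((-3 + t)*(5 + 1)) = 2*((-3 + t)*6) = 2*(-18 + 6*t) = -36 + 12*t)
f = -112/11 (f = (2 + 6*(1/11))*(-4) = (2 + 6/11)*(-4) = (28/11)*(-4) = -112/11 ≈ -10.182)
D(C, w) = 2*w*(-10 + C) (D(C, w) = (-10 + C)*(2*w) = 2*w*(-10 + C))
369*(f + D(c(-1), -5)) = 369*(-112/11 + 2*(-5)*(-10 + (-36 + 12*(-1)))) = 369*(-112/11 + 2*(-5)*(-10 + (-36 - 12))) = 369*(-112/11 + 2*(-5)*(-10 - 48)) = 369*(-112/11 + 2*(-5)*(-58)) = 369*(-112/11 + 580) = 369*(6268/11) = 2312892/11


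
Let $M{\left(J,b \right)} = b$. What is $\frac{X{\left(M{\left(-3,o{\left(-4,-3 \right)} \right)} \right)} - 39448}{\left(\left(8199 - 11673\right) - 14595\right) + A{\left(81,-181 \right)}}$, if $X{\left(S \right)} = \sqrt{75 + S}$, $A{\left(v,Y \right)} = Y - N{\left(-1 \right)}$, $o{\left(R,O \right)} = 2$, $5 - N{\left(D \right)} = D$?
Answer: $\frac{4931}{2282} - \frac{\sqrt{77}}{18256} \approx 2.1603$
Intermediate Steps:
$N{\left(D \right)} = 5 - D$
$A{\left(v,Y \right)} = -6 + Y$ ($A{\left(v,Y \right)} = Y - \left(5 - -1\right) = Y - \left(5 + 1\right) = Y - 6 = -6 + Y$)
$\frac{X{\left(M{\left(-3,o{\left(-4,-3 \right)} \right)} \right)} - 39448}{\left(\left(8199 - 11673\right) - 14595\right) + A{\left(81,-181 \right)}} = \frac{\sqrt{75 + 2} - 39448}{\left(\left(8199 - 11673\right) - 14595\right) - 187} = \frac{\sqrt{77} - 39448}{\left(\left(8199 - 11673\right) - 14595\right) - 187} = \frac{-39448 + \sqrt{77}}{\left(-3474 - 14595\right) - 187} = \frac{-39448 + \sqrt{77}}{-18069 - 187} = \frac{-39448 + \sqrt{77}}{-18256} = \left(-39448 + \sqrt{77}\right) \left(- \frac{1}{18256}\right) = \frac{4931}{2282} - \frac{\sqrt{77}}{18256}$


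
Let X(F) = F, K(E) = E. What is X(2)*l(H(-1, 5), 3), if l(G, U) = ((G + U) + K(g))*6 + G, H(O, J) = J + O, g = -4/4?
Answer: 80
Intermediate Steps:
g = -1 (g = -4*¼ = -1)
l(G, U) = -6 + 6*U + 7*G (l(G, U) = ((G + U) - 1)*6 + G = (-1 + G + U)*6 + G = (-6 + 6*G + 6*U) + G = -6 + 6*U + 7*G)
X(2)*l(H(-1, 5), 3) = 2*(-6 + 6*3 + 7*(5 - 1)) = 2*(-6 + 18 + 7*4) = 2*(-6 + 18 + 28) = 2*40 = 80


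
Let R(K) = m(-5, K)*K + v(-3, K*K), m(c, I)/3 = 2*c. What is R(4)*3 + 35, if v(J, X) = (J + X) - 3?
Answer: -295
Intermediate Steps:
m(c, I) = 6*c (m(c, I) = 3*(2*c) = 6*c)
v(J, X) = -3 + J + X
R(K) = -6 + K² - 30*K (R(K) = (6*(-5))*K + (-3 - 3 + K*K) = -30*K + (-3 - 3 + K²) = -30*K + (-6 + K²) = -6 + K² - 30*K)
R(4)*3 + 35 = (-6 + 4² - 30*4)*3 + 35 = (-6 + 16 - 120)*3 + 35 = -110*3 + 35 = -330 + 35 = -295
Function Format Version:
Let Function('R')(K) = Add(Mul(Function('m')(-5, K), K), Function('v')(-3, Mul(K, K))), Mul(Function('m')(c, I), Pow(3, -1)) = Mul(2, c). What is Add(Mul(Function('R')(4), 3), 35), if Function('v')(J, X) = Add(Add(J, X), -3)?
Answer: -295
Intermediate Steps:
Function('m')(c, I) = Mul(6, c) (Function('m')(c, I) = Mul(3, Mul(2, c)) = Mul(6, c))
Function('v')(J, X) = Add(-3, J, X)
Function('R')(K) = Add(-6, Pow(K, 2), Mul(-30, K)) (Function('R')(K) = Add(Mul(Mul(6, -5), K), Add(-3, -3, Mul(K, K))) = Add(Mul(-30, K), Add(-3, -3, Pow(K, 2))) = Add(Mul(-30, K), Add(-6, Pow(K, 2))) = Add(-6, Pow(K, 2), Mul(-30, K)))
Add(Mul(Function('R')(4), 3), 35) = Add(Mul(Add(-6, Pow(4, 2), Mul(-30, 4)), 3), 35) = Add(Mul(Add(-6, 16, -120), 3), 35) = Add(Mul(-110, 3), 35) = Add(-330, 35) = -295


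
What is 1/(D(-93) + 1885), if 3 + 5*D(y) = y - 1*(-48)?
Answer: 5/9377 ≈ 0.00053322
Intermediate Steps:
D(y) = 9 + y/5 (D(y) = -⅗ + (y - 1*(-48))/5 = -⅗ + (y + 48)/5 = -⅗ + (48 + y)/5 = -⅗ + (48/5 + y/5) = 9 + y/5)
1/(D(-93) + 1885) = 1/((9 + (⅕)*(-93)) + 1885) = 1/((9 - 93/5) + 1885) = 1/(-48/5 + 1885) = 1/(9377/5) = 5/9377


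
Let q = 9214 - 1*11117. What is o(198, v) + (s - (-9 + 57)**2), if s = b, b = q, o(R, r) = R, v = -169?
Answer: -4009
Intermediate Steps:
q = -1903 (q = 9214 - 11117 = -1903)
b = -1903
s = -1903
o(198, v) + (s - (-9 + 57)**2) = 198 + (-1903 - (-9 + 57)**2) = 198 + (-1903 - 1*48**2) = 198 + (-1903 - 1*2304) = 198 + (-1903 - 2304) = 198 - 4207 = -4009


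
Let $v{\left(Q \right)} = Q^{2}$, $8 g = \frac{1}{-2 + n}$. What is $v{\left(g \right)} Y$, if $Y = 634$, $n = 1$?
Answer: $\frac{317}{32} \approx 9.9063$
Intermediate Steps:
$g = - \frac{1}{8}$ ($g = \frac{1}{8 \left(-2 + 1\right)} = \frac{1}{8 \left(-1\right)} = \frac{1}{8} \left(-1\right) = - \frac{1}{8} \approx -0.125$)
$v{\left(g \right)} Y = \left(- \frac{1}{8}\right)^{2} \cdot 634 = \frac{1}{64} \cdot 634 = \frac{317}{32}$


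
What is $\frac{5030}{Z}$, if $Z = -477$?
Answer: $- \frac{5030}{477} \approx -10.545$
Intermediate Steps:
$\frac{5030}{Z} = \frac{5030}{-477} = 5030 \left(- \frac{1}{477}\right) = - \frac{5030}{477}$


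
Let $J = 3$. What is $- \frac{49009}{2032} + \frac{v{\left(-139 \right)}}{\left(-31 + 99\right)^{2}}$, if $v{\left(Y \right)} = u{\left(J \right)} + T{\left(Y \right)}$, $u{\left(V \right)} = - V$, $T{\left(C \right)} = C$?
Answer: $- \frac{14181635}{587248} \approx -24.149$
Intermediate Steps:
$v{\left(Y \right)} = -3 + Y$ ($v{\left(Y \right)} = \left(-1\right) 3 + Y = -3 + Y$)
$- \frac{49009}{2032} + \frac{v{\left(-139 \right)}}{\left(-31 + 99\right)^{2}} = - \frac{49009}{2032} + \frac{-3 - 139}{\left(-31 + 99\right)^{2}} = \left(-49009\right) \frac{1}{2032} - \frac{142}{68^{2}} = - \frac{49009}{2032} - \frac{142}{4624} = - \frac{49009}{2032} - \frac{71}{2312} = - \frac{14181635}{587248}$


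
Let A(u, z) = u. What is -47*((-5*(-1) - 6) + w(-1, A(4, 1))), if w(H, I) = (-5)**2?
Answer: -1128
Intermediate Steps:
w(H, I) = 25
-47*((-5*(-1) - 6) + w(-1, A(4, 1))) = -47*((-5*(-1) - 6) + 25) = -47*((5 - 6) + 25) = -47*(-1 + 25) = -47*24 = -1128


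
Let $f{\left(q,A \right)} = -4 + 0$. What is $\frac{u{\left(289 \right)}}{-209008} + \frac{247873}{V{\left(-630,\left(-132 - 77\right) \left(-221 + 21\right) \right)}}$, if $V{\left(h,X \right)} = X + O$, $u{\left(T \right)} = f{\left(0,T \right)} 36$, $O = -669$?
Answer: $\frac{3238335178}{537294253} \approx 6.0271$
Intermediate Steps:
$f{\left(q,A \right)} = -4$
$u{\left(T \right)} = -144$ ($u{\left(T \right)} = \left(-4\right) 36 = -144$)
$V{\left(h,X \right)} = -669 + X$ ($V{\left(h,X \right)} = X - 669 = -669 + X$)
$\frac{u{\left(289 \right)}}{-209008} + \frac{247873}{V{\left(-630,\left(-132 - 77\right) \left(-221 + 21\right) \right)}} = - \frac{144}{-209008} + \frac{247873}{-669 + \left(-132 - 77\right) \left(-221 + 21\right)} = \left(-144\right) \left(- \frac{1}{209008}\right) + \frac{247873}{-669 - -41800} = \frac{9}{13063} + \frac{247873}{-669 + 41800} = \frac{9}{13063} + \frac{247873}{41131} = \frac{3238335178}{537294253}$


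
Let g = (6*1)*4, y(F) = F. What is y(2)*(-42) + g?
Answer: -60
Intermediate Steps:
g = 24 (g = 6*4 = 24)
y(2)*(-42) + g = 2*(-42) + 24 = -84 + 24 = -60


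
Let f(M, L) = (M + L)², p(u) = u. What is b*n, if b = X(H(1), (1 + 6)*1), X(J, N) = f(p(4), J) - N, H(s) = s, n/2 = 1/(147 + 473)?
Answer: 9/155 ≈ 0.058065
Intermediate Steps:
f(M, L) = (L + M)²
n = 1/310 (n = 2/(147 + 473) = 2/620 = 2*(1/620) = 1/310 ≈ 0.0032258)
X(J, N) = (4 + J)² - N (X(J, N) = (J + 4)² - N = (4 + J)² - N)
b = 18 (b = (4 + 1)² - (1 + 6) = 5² - 7 = 25 - 1*7 = 25 - 7 = 18)
b*n = 18*(1/310) = 9/155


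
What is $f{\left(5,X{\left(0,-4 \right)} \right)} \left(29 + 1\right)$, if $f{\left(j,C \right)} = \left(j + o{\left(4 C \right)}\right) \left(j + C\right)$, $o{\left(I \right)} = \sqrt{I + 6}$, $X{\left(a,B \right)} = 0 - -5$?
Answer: $1500 + 300 \sqrt{26} \approx 3029.7$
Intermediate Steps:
$X{\left(a,B \right)} = 5$ ($X{\left(a,B \right)} = 0 + 5 = 5$)
$o{\left(I \right)} = \sqrt{6 + I}$
$f{\left(j,C \right)} = \left(C + j\right) \left(j + \sqrt{6 + 4 C}\right)$ ($f{\left(j,C \right)} = \left(j + \sqrt{6 + 4 C}\right) \left(j + C\right) = \left(j + \sqrt{6 + 4 C}\right) \left(C + j\right) = \left(C + j\right) \left(j + \sqrt{6 + 4 C}\right)$)
$f{\left(5,X{\left(0,-4 \right)} \right)} \left(29 + 1\right) = \left(5^{2} + 5 \cdot 5 + 5 \sqrt{6 + 4 \cdot 5} + 5 \sqrt{6 + 4 \cdot 5}\right) \left(29 + 1\right) = \left(25 + 25 + 5 \sqrt{6 + 20} + 5 \sqrt{6 + 20}\right) 30 = \left(25 + 25 + 5 \sqrt{26} + 5 \sqrt{26}\right) 30 = \left(50 + 10 \sqrt{26}\right) 30 = 1500 + 300 \sqrt{26}$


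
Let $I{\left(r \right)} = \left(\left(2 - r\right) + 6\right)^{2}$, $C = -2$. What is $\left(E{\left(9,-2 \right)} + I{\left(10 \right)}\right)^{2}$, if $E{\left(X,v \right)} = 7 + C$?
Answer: $81$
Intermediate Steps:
$E{\left(X,v \right)} = 5$ ($E{\left(X,v \right)} = 7 - 2 = 5$)
$I{\left(r \right)} = \left(8 - r\right)^{2}$
$\left(E{\left(9,-2 \right)} + I{\left(10 \right)}\right)^{2} = \left(5 + \left(-8 + 10\right)^{2}\right)^{2} = \left(5 + 2^{2}\right)^{2} = \left(5 + 4\right)^{2} = 9^{2} = 81$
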